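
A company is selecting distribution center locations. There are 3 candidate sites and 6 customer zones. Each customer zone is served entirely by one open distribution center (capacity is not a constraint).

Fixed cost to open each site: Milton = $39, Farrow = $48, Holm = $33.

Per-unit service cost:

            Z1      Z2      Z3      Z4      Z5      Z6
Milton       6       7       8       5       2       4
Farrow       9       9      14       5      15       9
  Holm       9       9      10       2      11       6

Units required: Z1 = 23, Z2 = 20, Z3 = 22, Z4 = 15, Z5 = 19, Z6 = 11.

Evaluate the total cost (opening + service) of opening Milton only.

Each customer zone is assigned to its cheapest site among the open ones.
{Milton}: Z1→Milton 6·23=138, Z2→Milton 7·20=140, Z3→Milton 8·22=176, Z4→Milton 5·15=75, Z5→Milton 2·19=38, Z6→Milton 4·11=44. Service 611; fixed 39; total 650.

Total cost: 650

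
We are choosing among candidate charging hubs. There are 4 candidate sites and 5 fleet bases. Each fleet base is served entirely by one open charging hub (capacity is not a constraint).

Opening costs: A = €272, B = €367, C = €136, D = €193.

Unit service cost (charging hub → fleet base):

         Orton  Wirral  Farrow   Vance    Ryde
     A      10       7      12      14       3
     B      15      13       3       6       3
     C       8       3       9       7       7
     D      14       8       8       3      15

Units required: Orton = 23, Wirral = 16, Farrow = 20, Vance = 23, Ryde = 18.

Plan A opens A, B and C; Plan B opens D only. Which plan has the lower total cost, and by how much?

Plan A: {A, B, C}: Orton→C 8·23=184, Wirral→C 3·16=48, Farrow→B 3·20=60, Vance→B 6·23=138, Ryde→A 3·18=54. Service 484; fixed 775; total 1259.
Plan B: {D}: Orton→D 14·23=322, Wirral→D 8·16=128, Farrow→D 8·20=160, Vance→D 3·23=69, Ryde→D 15·18=270. Service 949; fixed 193; total 1142.
Difference: |1259 − 1142| = 117.

Plan B is cheaper by 117.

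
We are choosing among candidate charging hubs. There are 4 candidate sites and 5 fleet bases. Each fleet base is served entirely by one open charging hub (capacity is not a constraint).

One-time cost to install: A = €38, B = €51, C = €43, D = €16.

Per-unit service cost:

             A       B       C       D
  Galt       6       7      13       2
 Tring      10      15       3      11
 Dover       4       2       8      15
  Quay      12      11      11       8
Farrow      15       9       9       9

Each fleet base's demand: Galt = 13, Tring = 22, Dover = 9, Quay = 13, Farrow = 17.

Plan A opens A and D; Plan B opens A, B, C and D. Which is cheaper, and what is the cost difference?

Plan B is cheaper by 78.

Plan A: {A, D}: Galt→D 2·13=26, Tring→A 10·22=220, Dover→A 4·9=36, Quay→D 8·13=104, Farrow→D 9·17=153. Service 539; fixed 54; total 593.
Plan B: {A, B, C, D}: Galt→D 2·13=26, Tring→C 3·22=66, Dover→B 2·9=18, Quay→D 8·13=104, Farrow→B 9·17=153. Service 367; fixed 148; total 515.
Difference: |593 − 515| = 78.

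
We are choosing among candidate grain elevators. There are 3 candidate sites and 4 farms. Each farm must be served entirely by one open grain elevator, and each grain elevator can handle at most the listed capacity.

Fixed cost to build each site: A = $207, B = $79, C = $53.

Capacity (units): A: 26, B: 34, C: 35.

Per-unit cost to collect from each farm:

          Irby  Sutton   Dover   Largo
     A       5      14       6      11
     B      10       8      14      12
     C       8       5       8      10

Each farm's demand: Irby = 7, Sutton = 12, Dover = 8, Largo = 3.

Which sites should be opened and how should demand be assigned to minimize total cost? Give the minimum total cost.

Minimum total cost: 263

Open {C}: Irby→C 8·7=56, Sutton→C 5·12=60, Dover→C 8·8=64, Largo→C 10·3=30.
Loads: C carries 30/35. Service 210; fixed 53; total 263.
Next best feasible plan costs 342.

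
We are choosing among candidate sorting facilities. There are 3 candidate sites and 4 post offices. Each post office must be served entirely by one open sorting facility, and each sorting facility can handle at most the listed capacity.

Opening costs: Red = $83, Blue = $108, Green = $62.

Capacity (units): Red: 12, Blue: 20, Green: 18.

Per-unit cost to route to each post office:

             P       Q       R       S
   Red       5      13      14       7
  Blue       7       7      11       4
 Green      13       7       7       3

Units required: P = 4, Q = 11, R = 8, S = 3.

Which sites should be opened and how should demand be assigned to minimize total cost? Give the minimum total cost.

Minimum total cost: 340

Open {Blue, Green}: P→Blue 7·4=28, Q→Blue 7·11=77, R→Green 7·8=56, S→Green 3·3=9.
Loads: Blue carries 15/20, Green carries 11/18. Service 170; fixed 170; total 340.
Next best feasible plan costs 343.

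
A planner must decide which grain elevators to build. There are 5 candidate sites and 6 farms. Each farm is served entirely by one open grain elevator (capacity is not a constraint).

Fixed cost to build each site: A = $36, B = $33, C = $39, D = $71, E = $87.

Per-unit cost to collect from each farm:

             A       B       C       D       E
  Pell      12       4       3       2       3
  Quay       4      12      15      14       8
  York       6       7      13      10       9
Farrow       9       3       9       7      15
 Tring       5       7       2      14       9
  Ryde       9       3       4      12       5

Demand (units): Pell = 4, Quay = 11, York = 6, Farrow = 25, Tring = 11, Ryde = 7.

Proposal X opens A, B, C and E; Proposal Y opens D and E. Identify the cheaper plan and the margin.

Proposal X: {A, B, C, E}: Pell→C 3·4=12, Quay→A 4·11=44, York→A 6·6=36, Farrow→B 3·25=75, Tring→C 2·11=22, Ryde→B 3·7=21. Service 210; fixed 195; total 405.
Proposal Y: {D, E}: Pell→D 2·4=8, Quay→E 8·11=88, York→E 9·6=54, Farrow→D 7·25=175, Tring→E 9·11=99, Ryde→E 5·7=35. Service 459; fixed 158; total 617.
Difference: |405 − 617| = 212.

Proposal X is cheaper by 212.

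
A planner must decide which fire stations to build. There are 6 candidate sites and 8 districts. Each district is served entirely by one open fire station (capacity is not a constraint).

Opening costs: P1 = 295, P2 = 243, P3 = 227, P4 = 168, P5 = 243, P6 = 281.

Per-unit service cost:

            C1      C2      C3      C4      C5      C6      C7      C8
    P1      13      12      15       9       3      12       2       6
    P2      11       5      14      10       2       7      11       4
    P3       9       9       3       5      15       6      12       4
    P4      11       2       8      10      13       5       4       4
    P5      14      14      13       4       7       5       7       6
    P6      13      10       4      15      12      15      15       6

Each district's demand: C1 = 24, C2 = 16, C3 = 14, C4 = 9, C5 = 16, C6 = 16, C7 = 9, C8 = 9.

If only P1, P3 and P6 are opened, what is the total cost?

Each district is assigned to its cheapest site among the open ones.
{P1, P3, P6}: C1→P3 9·24=216, C2→P3 9·16=144, C3→P3 3·14=42, C4→P3 5·9=45, C5→P1 3·16=48, C6→P3 6·16=96, C7→P1 2·9=18, C8→P3 4·9=36. Service 645; fixed 803; total 1448.

Total cost: 1448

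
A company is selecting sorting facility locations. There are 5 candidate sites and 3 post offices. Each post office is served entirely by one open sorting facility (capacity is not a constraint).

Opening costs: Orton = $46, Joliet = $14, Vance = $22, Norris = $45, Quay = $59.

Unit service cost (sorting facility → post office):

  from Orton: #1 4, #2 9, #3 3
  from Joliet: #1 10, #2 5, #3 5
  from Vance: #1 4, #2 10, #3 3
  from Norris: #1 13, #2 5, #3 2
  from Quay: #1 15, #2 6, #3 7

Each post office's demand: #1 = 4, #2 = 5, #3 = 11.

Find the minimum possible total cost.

Minimum total cost: 110

For any fixed open set, each post office goes to its cheapest open site; total = fixed + service.
{Joliet, Vance}: #1→Vance 4·4=16, #2→Joliet 5·5=25, #3→Vance 3·11=33. Service 74; fixed 36; total 110.
{Vance}: service 99 + fixed 22 = 121
{Vance, Norris}: service 63 + fixed 67 = 130
{Orton, Joliet, Vance, Norris, Quay}: #1→Orton 4·4=16, #2→Joliet 5·5=25, #3→Norris 2·11=22. Service 63; fixed 186; total 249.
No other subset beats 110.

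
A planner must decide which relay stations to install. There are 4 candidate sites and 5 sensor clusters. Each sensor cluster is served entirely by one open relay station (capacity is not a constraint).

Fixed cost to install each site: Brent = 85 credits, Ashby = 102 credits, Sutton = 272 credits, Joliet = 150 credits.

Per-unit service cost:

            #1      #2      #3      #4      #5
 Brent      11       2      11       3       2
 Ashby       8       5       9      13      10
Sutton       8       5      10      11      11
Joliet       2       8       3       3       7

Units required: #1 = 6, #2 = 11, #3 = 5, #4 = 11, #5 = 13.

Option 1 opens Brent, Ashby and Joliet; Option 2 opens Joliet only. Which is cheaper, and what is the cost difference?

Option 1: {Brent, Ashby, Joliet}: #1→Joliet 2·6=12, #2→Brent 2·11=22, #3→Joliet 3·5=15, #4→Brent 3·11=33, #5→Brent 2·13=26. Service 108; fixed 337; total 445.
Option 2: {Joliet}: #1→Joliet 2·6=12, #2→Joliet 8·11=88, #3→Joliet 3·5=15, #4→Joliet 3·11=33, #5→Joliet 7·13=91. Service 239; fixed 150; total 389.
Difference: |445 − 389| = 56.

Option 2 is cheaper by 56.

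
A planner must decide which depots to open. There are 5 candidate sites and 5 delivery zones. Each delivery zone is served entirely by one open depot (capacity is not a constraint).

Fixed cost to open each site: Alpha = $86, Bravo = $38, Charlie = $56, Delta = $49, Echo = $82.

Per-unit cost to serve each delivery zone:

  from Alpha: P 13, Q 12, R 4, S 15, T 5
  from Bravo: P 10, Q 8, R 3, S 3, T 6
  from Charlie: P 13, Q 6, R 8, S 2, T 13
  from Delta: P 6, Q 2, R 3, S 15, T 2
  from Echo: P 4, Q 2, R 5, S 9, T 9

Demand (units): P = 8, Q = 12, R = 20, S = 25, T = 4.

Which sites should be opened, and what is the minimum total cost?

For any fixed open set, each delivery zone goes to its cheapest open site; total = fixed + service.
{Charlie, Delta}: P→Delta 6·8=48, Q→Delta 2·12=24, R→Delta 3·20=60, S→Charlie 2·25=50, T→Delta 2·4=8. Service 190; fixed 105; total 295.
{Bravo, Delta}: P→Delta 6·8=48, Q→Delta 2·12=24, R→Bravo 3·20=60, S→Bravo 3·25=75, T→Delta 2·4=8. Service 215; fixed 87; total 302.
{Bravo, Charlie, Delta}: service 190 + fixed 143 = 333
{Alpha, Bravo, Charlie, Delta, Echo}: service 174 + fixed 311 = 485
No other subset beats 295.

Open Charlie and Delta; minimum total cost 295.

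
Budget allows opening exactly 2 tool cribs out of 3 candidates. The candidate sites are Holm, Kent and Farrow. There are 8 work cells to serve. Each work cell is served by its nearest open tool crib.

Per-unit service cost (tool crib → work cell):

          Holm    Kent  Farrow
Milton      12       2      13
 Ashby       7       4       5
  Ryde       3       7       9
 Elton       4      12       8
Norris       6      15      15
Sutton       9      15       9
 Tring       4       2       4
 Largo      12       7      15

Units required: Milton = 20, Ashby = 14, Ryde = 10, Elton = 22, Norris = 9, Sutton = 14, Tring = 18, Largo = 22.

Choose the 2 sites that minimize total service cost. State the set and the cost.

Choose Holm and Kent; total service cost 584.

With exactly 2 open, each work cell uses its cheapest among the chosen.
{Holm, Kent}: Milton→Kent 2·20=40, Ashby→Kent 4·14=56, Ryde→Holm 3·10=30, Elton→Holm 4·22=88, Norris→Holm 6·9=54, Sutton→Holm 9·14=126, Tring→Kent 2·18=36, Largo→Kent 7·22=154. Service cost 584.
{Kent, Farrow}: service cost 793
{Holm, Farrow}: service cost 944
Among all 3 size-2 choices, {Holm, Kent} is lowest.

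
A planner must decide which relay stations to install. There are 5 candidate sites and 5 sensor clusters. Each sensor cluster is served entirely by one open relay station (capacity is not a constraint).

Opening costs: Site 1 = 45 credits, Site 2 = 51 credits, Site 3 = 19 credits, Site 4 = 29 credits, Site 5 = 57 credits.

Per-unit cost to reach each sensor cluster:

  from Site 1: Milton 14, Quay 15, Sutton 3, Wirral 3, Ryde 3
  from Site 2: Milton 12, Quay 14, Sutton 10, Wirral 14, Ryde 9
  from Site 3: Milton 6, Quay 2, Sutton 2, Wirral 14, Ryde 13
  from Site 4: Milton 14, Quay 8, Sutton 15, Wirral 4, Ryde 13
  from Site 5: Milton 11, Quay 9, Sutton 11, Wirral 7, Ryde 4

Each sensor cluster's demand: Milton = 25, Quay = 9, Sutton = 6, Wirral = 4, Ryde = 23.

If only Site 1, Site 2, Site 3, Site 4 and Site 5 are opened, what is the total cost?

Each sensor cluster is assigned to its cheapest site among the open ones.
{Site 1, Site 2, Site 3, Site 4, Site 5}: Milton→Site 3 6·25=150, Quay→Site 3 2·9=18, Sutton→Site 3 2·6=12, Wirral→Site 1 3·4=12, Ryde→Site 1 3·23=69. Service 261; fixed 201; total 462.

Total cost: 462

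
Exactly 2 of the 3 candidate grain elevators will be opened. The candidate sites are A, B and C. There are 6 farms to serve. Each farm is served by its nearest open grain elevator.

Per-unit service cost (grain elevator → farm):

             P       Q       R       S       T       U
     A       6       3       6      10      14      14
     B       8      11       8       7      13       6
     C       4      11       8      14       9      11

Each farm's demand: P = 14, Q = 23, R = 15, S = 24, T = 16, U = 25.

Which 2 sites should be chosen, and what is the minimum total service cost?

With exactly 2 open, each farm uses its cheapest among the chosen.
{A, B}: P→A 6·14=84, Q→A 3·23=69, R→A 6·15=90, S→B 7·24=168, T→B 13·16=208, U→B 6·25=150. Service cost 769.
{A, C}: service cost 874
{B, C}: service cost 891
Among all 3 size-2 choices, {A, B} is lowest.

Choose A and B; total service cost 769.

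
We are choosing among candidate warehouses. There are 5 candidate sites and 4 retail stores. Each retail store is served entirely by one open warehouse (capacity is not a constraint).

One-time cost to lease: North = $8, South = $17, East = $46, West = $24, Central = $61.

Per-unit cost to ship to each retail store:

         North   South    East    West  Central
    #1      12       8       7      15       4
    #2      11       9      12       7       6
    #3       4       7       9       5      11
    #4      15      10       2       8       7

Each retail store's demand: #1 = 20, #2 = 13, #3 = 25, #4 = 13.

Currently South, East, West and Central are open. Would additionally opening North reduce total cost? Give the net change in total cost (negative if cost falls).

Current service cost with {South, East, West, Central}: 309.
Adding North: each retail store re-picks its cheapest; new service cost 284, saving 25.
Extra fixed cost: 8. Net change = 8 − 25 = -17.
(Totals: 457 → 440.)

Yes — net change −17 (cost falls by 17).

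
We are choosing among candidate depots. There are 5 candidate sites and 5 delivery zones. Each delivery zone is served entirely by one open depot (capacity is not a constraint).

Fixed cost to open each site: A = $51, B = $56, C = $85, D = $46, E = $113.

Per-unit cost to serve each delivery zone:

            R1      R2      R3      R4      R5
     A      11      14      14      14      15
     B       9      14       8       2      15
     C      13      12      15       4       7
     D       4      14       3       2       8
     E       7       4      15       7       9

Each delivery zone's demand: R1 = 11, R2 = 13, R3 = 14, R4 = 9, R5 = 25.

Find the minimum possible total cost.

Minimum total cost: 515

For any fixed open set, each delivery zone goes to its cheapest open site; total = fixed + service.
{D, E}: R1→D 4·11=44, R2→E 4·13=52, R3→D 3·14=42, R4→D 2·9=18, R5→D 8·25=200. Service 356; fixed 159; total 515.
{D}: service 486 + fixed 46 = 532
{A, D, E}: R1→D 4·11=44, R2→E 4·13=52, R3→D 3·14=42, R4→D 2·9=18, R5→D 8·25=200. Service 356; fixed 210; total 566.
{A, B, C, D, E}: R1→D 4·11=44, R2→E 4·13=52, R3→D 3·14=42, R4→B 2·9=18, R5→C 7·25=175. Service 331; fixed 351; total 682.
No other subset beats 515.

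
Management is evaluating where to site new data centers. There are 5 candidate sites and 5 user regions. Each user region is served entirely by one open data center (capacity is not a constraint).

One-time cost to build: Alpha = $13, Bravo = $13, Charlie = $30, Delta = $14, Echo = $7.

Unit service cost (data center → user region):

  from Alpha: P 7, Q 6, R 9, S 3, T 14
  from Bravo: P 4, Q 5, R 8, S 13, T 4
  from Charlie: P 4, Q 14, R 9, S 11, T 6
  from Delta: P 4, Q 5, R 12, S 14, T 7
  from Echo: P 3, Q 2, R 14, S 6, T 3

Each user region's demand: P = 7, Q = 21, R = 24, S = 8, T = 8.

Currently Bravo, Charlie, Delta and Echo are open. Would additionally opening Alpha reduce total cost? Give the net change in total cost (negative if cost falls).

Yes — net change −11 (cost falls by 11).

Current service cost with {Bravo, Charlie, Delta, Echo}: 327.
Adding Alpha: each user region re-picks its cheapest; new service cost 303, saving 24.
Extra fixed cost: 13. Net change = 13 − 24 = -11.
(Totals: 391 → 380.)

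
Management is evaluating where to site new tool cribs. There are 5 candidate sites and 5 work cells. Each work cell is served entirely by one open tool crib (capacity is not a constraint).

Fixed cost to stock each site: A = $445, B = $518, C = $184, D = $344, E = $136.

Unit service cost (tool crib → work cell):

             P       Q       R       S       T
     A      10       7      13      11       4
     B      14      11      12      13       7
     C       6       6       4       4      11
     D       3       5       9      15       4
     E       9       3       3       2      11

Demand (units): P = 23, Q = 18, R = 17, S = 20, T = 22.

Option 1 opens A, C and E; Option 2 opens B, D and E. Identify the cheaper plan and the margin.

Option 1 is cheaper by 164.

Option 1: {A, C, E}: P→C 6·23=138, Q→E 3·18=54, R→E 3·17=51, S→E 2·20=40, T→A 4·22=88. Service 371; fixed 765; total 1136.
Option 2: {B, D, E}: P→D 3·23=69, Q→E 3·18=54, R→E 3·17=51, S→E 2·20=40, T→D 4·22=88. Service 302; fixed 998; total 1300.
Difference: |1136 − 1300| = 164.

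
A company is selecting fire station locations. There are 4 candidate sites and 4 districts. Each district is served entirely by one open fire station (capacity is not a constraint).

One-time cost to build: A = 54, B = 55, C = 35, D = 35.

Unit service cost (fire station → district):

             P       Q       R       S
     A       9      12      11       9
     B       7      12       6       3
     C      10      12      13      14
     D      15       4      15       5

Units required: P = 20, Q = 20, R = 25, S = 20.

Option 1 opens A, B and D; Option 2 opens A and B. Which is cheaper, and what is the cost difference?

Option 1 is cheaper by 125.

Option 1: {A, B, D}: P→B 7·20=140, Q→D 4·20=80, R→B 6·25=150, S→B 3·20=60. Service 430; fixed 144; total 574.
Option 2: {A, B}: P→B 7·20=140, Q→A 12·20=240, R→B 6·25=150, S→B 3·20=60. Service 590; fixed 109; total 699.
Difference: |574 − 699| = 125.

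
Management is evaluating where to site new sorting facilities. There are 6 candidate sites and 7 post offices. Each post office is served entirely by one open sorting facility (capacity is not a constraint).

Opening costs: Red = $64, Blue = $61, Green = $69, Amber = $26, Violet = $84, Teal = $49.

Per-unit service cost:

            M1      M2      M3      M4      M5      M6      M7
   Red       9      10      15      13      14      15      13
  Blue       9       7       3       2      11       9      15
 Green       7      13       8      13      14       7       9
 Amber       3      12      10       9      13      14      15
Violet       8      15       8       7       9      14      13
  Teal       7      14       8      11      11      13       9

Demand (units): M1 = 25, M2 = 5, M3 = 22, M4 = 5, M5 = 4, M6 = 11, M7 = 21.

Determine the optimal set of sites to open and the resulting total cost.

Open Blue, Green and Amber; minimum total cost 652.

For any fixed open set, each post office goes to its cheapest open site; total = fixed + service.
{Blue, Green, Amber}: M1→Amber 3·25=75, M2→Blue 7·5=35, M3→Blue 3·22=66, M4→Blue 2·5=10, M5→Blue 11·4=44, M6→Green 7·11=77, M7→Green 9·21=189. Service 496; fixed 156; total 652.
{Blue, Amber, Teal}: M1→Amber 3·25=75, M2→Blue 7·5=35, M3→Blue 3·22=66, M4→Blue 2·5=10, M5→Blue 11·4=44, M6→Blue 9·11=99, M7→Teal 9·21=189. Service 518; fixed 136; total 654.
{Blue, Green, Amber, Teal}: M1→Amber 3·25=75, M2→Blue 7·5=35, M3→Blue 3·22=66, M4→Blue 2·5=10, M5→Blue 11·4=44, M6→Green 7·11=77, M7→Green 9·21=189. Service 496; fixed 205; total 701.
{Red, Blue, Green, Amber, Violet, Teal}: service 488 + fixed 353 = 841
No other subset beats 652.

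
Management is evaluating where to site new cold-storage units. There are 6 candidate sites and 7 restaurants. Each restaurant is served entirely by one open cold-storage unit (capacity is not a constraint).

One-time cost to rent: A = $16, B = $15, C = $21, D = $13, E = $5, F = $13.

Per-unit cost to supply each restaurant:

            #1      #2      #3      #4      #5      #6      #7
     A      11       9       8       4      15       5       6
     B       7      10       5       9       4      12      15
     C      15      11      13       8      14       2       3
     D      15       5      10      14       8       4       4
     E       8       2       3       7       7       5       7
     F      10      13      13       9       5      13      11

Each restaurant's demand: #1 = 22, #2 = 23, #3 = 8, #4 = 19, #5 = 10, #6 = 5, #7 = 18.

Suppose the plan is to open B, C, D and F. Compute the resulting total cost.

Total cost: 627

Each restaurant is assigned to its cheapest site among the open ones.
{B, C, D, F}: #1→B 7·22=154, #2→D 5·23=115, #3→B 5·8=40, #4→C 8·19=152, #5→B 4·10=40, #6→C 2·5=10, #7→C 3·18=54. Service 565; fixed 62; total 627.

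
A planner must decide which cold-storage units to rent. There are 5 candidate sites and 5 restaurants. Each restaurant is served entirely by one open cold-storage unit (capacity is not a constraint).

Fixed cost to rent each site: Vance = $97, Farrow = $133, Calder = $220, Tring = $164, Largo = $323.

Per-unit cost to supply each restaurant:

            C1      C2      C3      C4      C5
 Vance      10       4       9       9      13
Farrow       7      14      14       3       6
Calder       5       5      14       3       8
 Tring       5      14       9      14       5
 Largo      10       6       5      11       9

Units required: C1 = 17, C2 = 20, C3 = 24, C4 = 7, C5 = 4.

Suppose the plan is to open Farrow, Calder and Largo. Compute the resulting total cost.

Each restaurant is assigned to its cheapest site among the open ones.
{Farrow, Calder, Largo}: C1→Calder 5·17=85, C2→Calder 5·20=100, C3→Largo 5·24=120, C4→Farrow 3·7=21, C5→Farrow 6·4=24. Service 350; fixed 676; total 1026.

Total cost: 1026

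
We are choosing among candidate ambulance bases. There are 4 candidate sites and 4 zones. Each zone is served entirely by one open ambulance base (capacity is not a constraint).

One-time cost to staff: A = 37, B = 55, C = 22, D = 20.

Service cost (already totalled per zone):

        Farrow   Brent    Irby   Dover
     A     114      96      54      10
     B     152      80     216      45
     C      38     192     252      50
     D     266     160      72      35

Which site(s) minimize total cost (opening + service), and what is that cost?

For any fixed open set, each zone goes to its cheapest open site; total = fixed + service.
{A, C}: Farrow→C 38, Brent→A 96, Irby→A 54, Dover→A 10. Service 198; fixed 59; total 257.
{A, C, D}: service 198 + fixed 79 = 277
{A, B, C}: service 182 + fixed 114 = 296
{A, B, C, D}: service 182 + fixed 134 = 316
(All 15 nonempty subsets were checked; A and C is lowest.)

Open A and C; minimum total cost 257.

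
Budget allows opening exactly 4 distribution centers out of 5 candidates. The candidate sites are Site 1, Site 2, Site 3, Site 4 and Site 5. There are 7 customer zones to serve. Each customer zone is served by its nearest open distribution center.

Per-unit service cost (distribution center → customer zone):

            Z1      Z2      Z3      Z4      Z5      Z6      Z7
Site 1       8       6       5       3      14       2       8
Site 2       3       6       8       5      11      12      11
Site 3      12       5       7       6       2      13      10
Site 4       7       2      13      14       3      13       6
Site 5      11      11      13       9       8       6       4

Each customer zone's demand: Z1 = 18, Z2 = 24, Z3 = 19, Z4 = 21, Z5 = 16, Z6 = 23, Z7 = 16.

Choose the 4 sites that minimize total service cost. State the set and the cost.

Choose Site 1, Site 2, Site 4 and Site 5; total service cost 418.

With exactly 4 open, each customer zone uses its cheapest among the chosen.
{Site 1, Site 2, Site 4, Site 5}: Z1→Site 2 3·18=54, Z2→Site 4 2·24=48, Z3→Site 1 5·19=95, Z4→Site 1 3·21=63, Z5→Site 4 3·16=48, Z6→Site 1 2·23=46, Z7→Site 5 4·16=64. Service cost 418.
{Site 1, Site 2, Site 3, Site 4}: service cost 434
{Site 1, Site 2, Site 3, Site 5}: service cost 474
Among all 5 size-4 choices, {Site 1, Site 2, Site 4, Site 5} is lowest.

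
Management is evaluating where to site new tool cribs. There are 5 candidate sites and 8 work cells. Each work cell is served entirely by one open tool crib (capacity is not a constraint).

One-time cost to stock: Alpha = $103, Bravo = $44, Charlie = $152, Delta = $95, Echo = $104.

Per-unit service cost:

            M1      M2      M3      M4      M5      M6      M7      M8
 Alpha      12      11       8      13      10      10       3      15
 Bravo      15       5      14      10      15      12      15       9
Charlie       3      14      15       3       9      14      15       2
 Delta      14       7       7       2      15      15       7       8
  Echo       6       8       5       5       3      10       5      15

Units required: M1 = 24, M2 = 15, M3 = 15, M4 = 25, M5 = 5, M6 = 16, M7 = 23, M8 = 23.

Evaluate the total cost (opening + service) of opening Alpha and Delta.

Total cost: 1209

Each work cell is assigned to its cheapest site among the open ones.
{Alpha, Delta}: M1→Alpha 12·24=288, M2→Delta 7·15=105, M3→Delta 7·15=105, M4→Delta 2·25=50, M5→Alpha 10·5=50, M6→Alpha 10·16=160, M7→Alpha 3·23=69, M8→Delta 8·23=184. Service 1011; fixed 198; total 1209.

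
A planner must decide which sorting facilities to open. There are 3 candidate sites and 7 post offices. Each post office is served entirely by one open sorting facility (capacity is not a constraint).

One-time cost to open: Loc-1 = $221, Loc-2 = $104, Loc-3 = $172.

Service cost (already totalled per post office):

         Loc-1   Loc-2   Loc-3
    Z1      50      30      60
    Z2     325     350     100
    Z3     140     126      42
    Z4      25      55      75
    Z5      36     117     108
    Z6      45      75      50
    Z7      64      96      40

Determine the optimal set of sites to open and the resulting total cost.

Open Loc-3 only; minimum total cost 647.

For any fixed open set, each post office goes to its cheapest open site; total = fixed + service.
{Loc-3}: Z1→Loc-3 60, Z2→Loc-3 100, Z3→Loc-3 42, Z4→Loc-3 75, Z5→Loc-3 108, Z6→Loc-3 50, Z7→Loc-3 40. Service 475; fixed 172; total 647.
{Loc-2, Loc-3}: Z1→Loc-2 30, Z2→Loc-3 100, Z3→Loc-3 42, Z4→Loc-2 55, Z5→Loc-3 108, Z6→Loc-3 50, Z7→Loc-3 40. Service 425; fixed 276; total 701.
{Loc-1, Loc-3}: Z1→Loc-1 50, Z2→Loc-3 100, Z3→Loc-3 42, Z4→Loc-1 25, Z5→Loc-1 36, Z6→Loc-1 45, Z7→Loc-3 40. Service 338; fixed 393; total 731.
{Loc-1, Loc-2, Loc-3}: service 318 + fixed 497 = 815
(All 7 nonempty subsets were checked; Loc-3 only is lowest.)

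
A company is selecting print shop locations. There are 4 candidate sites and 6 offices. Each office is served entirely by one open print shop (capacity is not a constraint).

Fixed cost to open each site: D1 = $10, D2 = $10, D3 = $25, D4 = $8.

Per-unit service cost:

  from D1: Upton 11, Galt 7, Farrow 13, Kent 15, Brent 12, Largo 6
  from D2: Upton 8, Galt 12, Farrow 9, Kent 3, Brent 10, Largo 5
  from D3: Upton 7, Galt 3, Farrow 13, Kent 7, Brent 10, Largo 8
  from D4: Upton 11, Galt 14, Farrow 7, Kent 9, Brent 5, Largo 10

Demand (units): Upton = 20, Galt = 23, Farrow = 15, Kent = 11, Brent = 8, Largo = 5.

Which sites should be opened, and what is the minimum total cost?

For any fixed open set, each office goes to its cheapest open site; total = fixed + service.
{D2, D3, D4}: Upton→D3 7·20=140, Galt→D3 3·23=69, Farrow→D4 7·15=105, Kent→D2 3·11=33, Brent→D4 5·8=40, Largo→D2 5·5=25. Service 412; fixed 43; total 455.
{D1, D2, D3, D4}: service 412 + fixed 53 = 465
{D1, D3, D4}: service 461 + fixed 43 = 504
{D4}: Upton→D4 11·20=220, Galt→D4 14·23=322, Farrow→D4 7·15=105, Kent→D4 9·11=99, Brent→D4 5·8=40, Largo→D4 10·5=50. Service 836; fixed 8; total 844.
(All 15 nonempty subsets were checked; D2, D3 and D4 is lowest.)

Open D2, D3 and D4; minimum total cost 455.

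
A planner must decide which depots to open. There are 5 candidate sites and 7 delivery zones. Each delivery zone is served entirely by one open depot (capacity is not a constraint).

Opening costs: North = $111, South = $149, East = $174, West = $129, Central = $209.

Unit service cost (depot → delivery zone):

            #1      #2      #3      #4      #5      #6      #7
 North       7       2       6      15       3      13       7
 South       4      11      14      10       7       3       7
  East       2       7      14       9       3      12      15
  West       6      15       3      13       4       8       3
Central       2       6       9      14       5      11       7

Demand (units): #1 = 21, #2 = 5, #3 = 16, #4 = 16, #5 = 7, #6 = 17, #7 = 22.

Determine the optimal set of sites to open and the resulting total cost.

Open South and West; minimum total cost 770.

For any fixed open set, each delivery zone goes to its cheapest open site; total = fixed + service.
{South, West}: #1→South 4·21=84, #2→South 11·5=55, #3→West 3·16=48, #4→South 10·16=160, #5→West 4·7=28, #6→South 3·17=51, #7→West 3·22=66. Service 492; fixed 278; total 770.
{East, West}: service 492 + fixed 303 = 795
{West}: service 687 + fixed 129 = 816
{North, South, East, West, Central}: #1→East 2·21=42, #2→North 2·5=10, #3→West 3·16=48, #4→East 9·16=144, #5→North 3·7=21, #6→South 3·17=51, #7→West 3·22=66. Service 382; fixed 772; total 1154.
No other subset beats 770.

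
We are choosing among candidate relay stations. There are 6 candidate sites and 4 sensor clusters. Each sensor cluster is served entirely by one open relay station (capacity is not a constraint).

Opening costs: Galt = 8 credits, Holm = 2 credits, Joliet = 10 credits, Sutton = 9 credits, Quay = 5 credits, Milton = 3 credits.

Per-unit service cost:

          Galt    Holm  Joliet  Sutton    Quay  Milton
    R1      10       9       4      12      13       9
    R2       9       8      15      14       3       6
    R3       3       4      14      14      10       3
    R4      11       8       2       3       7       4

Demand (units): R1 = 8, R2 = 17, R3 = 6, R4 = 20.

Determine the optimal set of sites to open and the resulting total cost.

For any fixed open set, each sensor cluster goes to its cheapest open site; total = fixed + service.
{Joliet, Quay, Milton}: R1→Joliet 4·8=32, R2→Quay 3·17=51, R3→Milton 3·6=18, R4→Joliet 2·20=40. Service 141; fixed 18; total 159.
{Holm, Joliet, Quay, Milton}: service 141 + fixed 20 = 161
{Galt, Joliet, Quay}: service 141 + fixed 23 = 164
{Galt, Holm, Joliet, Sutton, Quay, Milton}: R1→Joliet 4·8=32, R2→Quay 3·17=51, R3→Galt 3·6=18, R4→Joliet 2·20=40. Service 141; fixed 37; total 178.
No other subset beats 159.

Open Joliet, Quay and Milton; minimum total cost 159.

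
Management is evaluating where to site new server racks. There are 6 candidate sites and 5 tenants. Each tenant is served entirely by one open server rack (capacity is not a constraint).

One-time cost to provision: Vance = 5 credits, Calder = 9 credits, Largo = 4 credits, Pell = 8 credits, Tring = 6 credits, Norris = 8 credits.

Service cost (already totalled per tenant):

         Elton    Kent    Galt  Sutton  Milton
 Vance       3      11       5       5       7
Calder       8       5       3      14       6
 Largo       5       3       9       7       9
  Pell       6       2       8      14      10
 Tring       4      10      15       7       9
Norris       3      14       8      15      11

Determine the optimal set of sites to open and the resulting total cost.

For any fixed open set, each tenant goes to its cheapest open site; total = fixed + service.
{Vance, Largo}: Elton→Vance 3, Kent→Largo 3, Galt→Vance 5, Sutton→Vance 5, Milton→Vance 7. Service 23; fixed 9; total 32.
{Vance, Pell}: Elton→Vance 3, Kent→Pell 2, Galt→Vance 5, Sutton→Vance 5, Milton→Vance 7. Service 22; fixed 13; total 35.
{Vance}: Elton→Vance 3, Kent→Vance 11, Galt→Vance 5, Sutton→Vance 5, Milton→Vance 7. Service 31; fixed 5; total 36.
{Vance, Calder, Largo, Pell, Tring, Norris}: service 19 + fixed 40 = 59
No other subset beats 32.

Open Vance and Largo; minimum total cost 32.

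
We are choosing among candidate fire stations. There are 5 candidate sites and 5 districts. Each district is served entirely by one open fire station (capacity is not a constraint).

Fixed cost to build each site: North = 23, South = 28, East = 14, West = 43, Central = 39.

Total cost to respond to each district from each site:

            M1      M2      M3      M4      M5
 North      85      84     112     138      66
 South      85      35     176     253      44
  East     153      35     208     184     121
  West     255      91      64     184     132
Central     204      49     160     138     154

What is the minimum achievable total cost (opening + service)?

For any fixed open set, each district goes to its cheapest open site; total = fixed + service.
{North, South, West}: M1→North 85, M2→South 35, M3→West 64, M4→North 138, M5→South 44. Service 366; fixed 94; total 460.
{North, South}: service 414 + fixed 51 = 465
{North, East, West}: service 388 + fixed 80 = 468
{North, South, East, West, Central}: service 366 + fixed 147 = 513
No other subset beats 460.

Minimum total cost: 460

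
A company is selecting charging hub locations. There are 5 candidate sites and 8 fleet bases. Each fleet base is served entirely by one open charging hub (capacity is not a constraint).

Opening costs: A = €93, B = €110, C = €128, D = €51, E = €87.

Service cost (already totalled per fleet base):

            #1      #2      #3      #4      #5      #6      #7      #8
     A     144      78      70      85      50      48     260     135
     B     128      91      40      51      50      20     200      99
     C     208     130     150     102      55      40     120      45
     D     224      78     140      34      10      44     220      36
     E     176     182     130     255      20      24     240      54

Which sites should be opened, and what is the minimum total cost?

For any fixed open set, each fleet base goes to its cheapest open site; total = fixed + service.
{B, D}: #1→B 128, #2→D 78, #3→B 40, #4→D 34, #5→D 10, #6→B 20, #7→B 200, #8→D 36. Service 546; fixed 161; total 707.
{B, C, D}: service 466 + fixed 289 = 755
{A, D}: service 636 + fixed 144 = 780
{A, B, C, D, E}: #1→B 128, #2→A 78, #3→B 40, #4→D 34, #5→D 10, #6→B 20, #7→C 120, #8→D 36. Service 466; fixed 469; total 935.
No other subset beats 707.

Open B and D; minimum total cost 707.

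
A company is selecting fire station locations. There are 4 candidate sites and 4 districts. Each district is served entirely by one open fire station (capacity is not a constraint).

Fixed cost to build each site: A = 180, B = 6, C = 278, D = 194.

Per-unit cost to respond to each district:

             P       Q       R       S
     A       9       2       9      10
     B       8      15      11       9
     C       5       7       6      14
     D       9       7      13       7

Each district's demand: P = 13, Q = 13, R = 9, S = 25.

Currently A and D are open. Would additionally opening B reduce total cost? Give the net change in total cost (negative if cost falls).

Yes — net change −7 (cost falls by 7).

Current service cost with {A, D}: 399.
Adding B: each district re-picks its cheapest; new service cost 386, saving 13.
Extra fixed cost: 6. Net change = 6 − 13 = -7.
(Totals: 773 → 766.)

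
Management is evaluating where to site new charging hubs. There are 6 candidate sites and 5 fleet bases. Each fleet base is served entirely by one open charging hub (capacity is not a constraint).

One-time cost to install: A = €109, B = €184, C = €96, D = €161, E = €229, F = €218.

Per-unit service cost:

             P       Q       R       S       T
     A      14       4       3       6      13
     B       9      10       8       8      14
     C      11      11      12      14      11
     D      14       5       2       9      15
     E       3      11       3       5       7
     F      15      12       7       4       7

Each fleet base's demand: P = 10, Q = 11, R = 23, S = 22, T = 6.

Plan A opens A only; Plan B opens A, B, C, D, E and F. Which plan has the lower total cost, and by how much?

Plan A is cheaper by 675.

Plan A: {A}: P→A 14·10=140, Q→A 4·11=44, R→A 3·23=69, S→A 6·22=132, T→A 13·6=78. Service 463; fixed 109; total 572.
Plan B: {A, B, C, D, E, F}: P→E 3·10=30, Q→A 4·11=44, R→D 2·23=46, S→F 4·22=88, T→E 7·6=42. Service 250; fixed 997; total 1247.
Difference: |572 − 1247| = 675.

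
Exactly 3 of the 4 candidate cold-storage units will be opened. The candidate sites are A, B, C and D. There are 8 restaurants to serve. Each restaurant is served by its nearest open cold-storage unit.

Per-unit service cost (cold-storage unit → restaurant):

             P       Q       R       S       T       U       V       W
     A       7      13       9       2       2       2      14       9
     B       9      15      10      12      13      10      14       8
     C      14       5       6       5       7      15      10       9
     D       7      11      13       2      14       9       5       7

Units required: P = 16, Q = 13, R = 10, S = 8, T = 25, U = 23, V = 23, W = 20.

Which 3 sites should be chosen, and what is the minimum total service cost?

Choose A, C and D; total service cost 604.

With exactly 3 open, each restaurant uses its cheapest among the chosen.
{A, C, D}: P→A 7·16=112, Q→C 5·13=65, R→C 6·10=60, S→A 2·8=16, T→A 2·25=50, U→A 2·23=46, V→D 5·23=115, W→D 7·20=140. Service cost 604.
{A, B, D}: service cost 712
{A, B, C}: service cost 739
Among all 4 size-3 choices, {A, C, D} is lowest.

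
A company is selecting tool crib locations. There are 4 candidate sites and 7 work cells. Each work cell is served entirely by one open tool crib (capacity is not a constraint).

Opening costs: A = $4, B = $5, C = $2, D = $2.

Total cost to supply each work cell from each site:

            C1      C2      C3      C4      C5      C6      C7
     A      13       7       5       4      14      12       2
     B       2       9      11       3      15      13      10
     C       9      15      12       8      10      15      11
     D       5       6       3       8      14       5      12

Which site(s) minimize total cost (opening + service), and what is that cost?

For any fixed open set, each work cell goes to its cheapest open site; total = fixed + service.
{A, C, D}: C1→D 5, C2→D 6, C3→D 3, C4→A 4, C5→C 10, C6→D 5, C7→A 2. Service 35; fixed 8; total 43.
{A, B, C, D}: C1→B 2, C2→D 6, C3→D 3, C4→B 3, C5→C 10, C6→D 5, C7→A 2. Service 31; fixed 13; total 44.
{A, D}: service 39 + fixed 6 = 45
{C}: C1→C 9, C2→C 15, C3→C 12, C4→C 8, C5→C 10, C6→C 15, C7→C 11. Service 80; fixed 2; total 82.
No other subset beats 43.

Open A, C and D; minimum total cost 43.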